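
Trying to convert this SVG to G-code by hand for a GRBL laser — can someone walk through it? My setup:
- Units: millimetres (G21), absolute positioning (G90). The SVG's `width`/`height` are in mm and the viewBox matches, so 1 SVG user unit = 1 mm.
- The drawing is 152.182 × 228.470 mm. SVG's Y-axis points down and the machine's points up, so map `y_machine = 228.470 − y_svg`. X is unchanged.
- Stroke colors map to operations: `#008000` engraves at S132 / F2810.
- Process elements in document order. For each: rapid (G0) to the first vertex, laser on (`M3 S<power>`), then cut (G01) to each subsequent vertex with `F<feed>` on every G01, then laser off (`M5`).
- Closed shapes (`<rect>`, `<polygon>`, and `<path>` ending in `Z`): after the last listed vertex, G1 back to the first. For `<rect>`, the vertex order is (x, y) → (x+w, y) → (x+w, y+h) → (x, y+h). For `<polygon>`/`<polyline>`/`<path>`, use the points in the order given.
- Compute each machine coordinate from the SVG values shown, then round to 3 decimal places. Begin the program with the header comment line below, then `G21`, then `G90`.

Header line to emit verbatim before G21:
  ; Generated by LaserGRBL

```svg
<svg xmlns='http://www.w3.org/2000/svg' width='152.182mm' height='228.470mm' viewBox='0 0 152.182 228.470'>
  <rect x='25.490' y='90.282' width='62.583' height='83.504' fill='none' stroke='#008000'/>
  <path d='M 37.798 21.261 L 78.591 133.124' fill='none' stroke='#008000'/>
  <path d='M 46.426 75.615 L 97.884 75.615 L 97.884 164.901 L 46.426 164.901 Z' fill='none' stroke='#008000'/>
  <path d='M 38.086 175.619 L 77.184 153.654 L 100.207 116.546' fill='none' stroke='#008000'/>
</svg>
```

viewBox `0 0 152.182 228.470` with mm width/height → 1 unit = 1 mm. Flip: y_m = 228.470 − y_svg.

**Shape 1** — `<rect>` rectangle, stroke `#008000` → engrave (S132, F2810). Machine vertices: (25.490,138.188) → (88.073,138.188) → (88.073,54.684) → (25.490,54.684) → (25.490,138.188). Closed: final G1 returns to the first vertex.

**Shape 2** — `<path>` line segment, stroke `#008000` → engrave (S132, F2810). Machine vertices: (37.798,207.209) → (78.591,95.346). Open path.

**Shape 3** — `<path>` rectangle, stroke `#008000` → engrave (S132, F2810). Machine vertices: (46.426,152.855) → (97.884,152.855) → (97.884,63.569) → (46.426,63.569) → (46.426,152.855). Closed: final G1 returns to the first vertex.

**Shape 4** — `<path>` open polyline, stroke `#008000` → engrave (S132, F2810). Machine vertices: (38.086,52.851) → (77.184,74.816) → (100.207,111.924). Open path.

; Generated by LaserGRBL
G21
G90
G0 X25.490 Y138.188
M3 S132
G01 X88.073 Y138.188 F2810
G01 X88.073 Y54.684 F2810
G01 X25.490 Y54.684 F2810
G01 X25.490 Y138.188 F2810
M5
G0 X37.798 Y207.209
M3 S132
G01 X78.591 Y95.346 F2810
M5
G0 X46.426 Y152.855
M3 S132
G01 X97.884 Y152.855 F2810
G01 X97.884 Y63.569 F2810
G01 X46.426 Y63.569 F2810
G01 X46.426 Y152.855 F2810
M5
G0 X38.086 Y52.851
M3 S132
G01 X77.184 Y74.816 F2810
G01 X100.207 Y111.924 F2810
M5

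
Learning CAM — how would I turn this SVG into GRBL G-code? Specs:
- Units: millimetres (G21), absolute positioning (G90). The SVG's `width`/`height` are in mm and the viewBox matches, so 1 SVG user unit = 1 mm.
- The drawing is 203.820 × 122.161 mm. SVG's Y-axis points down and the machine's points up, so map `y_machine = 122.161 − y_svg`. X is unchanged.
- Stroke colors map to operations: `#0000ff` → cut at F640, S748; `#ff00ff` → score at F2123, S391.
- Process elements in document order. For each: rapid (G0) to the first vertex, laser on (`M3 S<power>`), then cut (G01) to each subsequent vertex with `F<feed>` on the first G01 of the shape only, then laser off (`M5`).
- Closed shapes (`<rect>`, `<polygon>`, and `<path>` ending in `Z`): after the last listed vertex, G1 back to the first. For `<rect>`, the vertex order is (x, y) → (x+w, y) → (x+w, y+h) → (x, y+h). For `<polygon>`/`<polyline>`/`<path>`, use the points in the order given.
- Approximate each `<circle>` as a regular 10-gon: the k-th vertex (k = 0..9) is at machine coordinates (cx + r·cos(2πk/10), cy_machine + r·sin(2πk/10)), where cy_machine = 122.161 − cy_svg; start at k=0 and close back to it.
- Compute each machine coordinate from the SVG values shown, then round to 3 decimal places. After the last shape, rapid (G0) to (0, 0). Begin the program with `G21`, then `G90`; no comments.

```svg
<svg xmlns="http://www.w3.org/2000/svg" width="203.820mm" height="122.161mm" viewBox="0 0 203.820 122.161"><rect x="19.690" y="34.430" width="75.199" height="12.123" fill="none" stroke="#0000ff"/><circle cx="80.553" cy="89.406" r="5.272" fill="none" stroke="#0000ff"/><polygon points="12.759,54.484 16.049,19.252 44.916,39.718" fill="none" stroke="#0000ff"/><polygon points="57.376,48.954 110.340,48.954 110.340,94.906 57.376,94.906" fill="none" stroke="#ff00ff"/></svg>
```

viewBox `0 0 203.820 122.161` with mm width/height → 1 unit = 1 mm. Flip: y_m = 122.161 − y_svg.

**Shape 1** — `<rect>` rectangle, stroke `#0000ff` → cut (S748, F640). Machine vertices: (19.690,87.731) → (94.889,87.731) → (94.889,75.608) → (19.690,75.608) → (19.690,87.731). Closed: final G1 returns to the first vertex.

**Shape 2** — `<circle>` circle, stroke `#0000ff` → cut (S748, F640). Machine vertices: (85.825,32.755) → (84.818,35.854) → (82.182,37.769) → (78.924,37.769) → (76.288,35.854) → (75.281,32.755) → (76.288,29.656) → (78.924,27.741) → (82.182,27.741) → (84.818,29.656) → (85.825,32.755). Closed: final G1 returns to the first vertex.

**Shape 3** — `<polygon>` regular polygon, stroke `#0000ff` → cut (S748, F640). Machine vertices: (12.759,67.677) → (16.049,102.909) → (44.916,82.443) → (12.759,67.677). Closed: final G1 returns to the first vertex.

**Shape 4** — `<polygon>` rectangle, stroke `#ff00ff` → score (S391, F2123). Machine vertices: (57.376,73.207) → (110.340,73.207) → (110.340,27.255) → (57.376,27.255) → (57.376,73.207). Closed: final G1 returns to the first vertex.

G21
G90
G0 X19.690 Y87.731
M3 S748
G01 X94.889 Y87.731 F640
G01 X94.889 Y75.608
G01 X19.690 Y75.608
G01 X19.690 Y87.731
M5
G0 X85.825 Y32.755
M3 S748
G01 X84.818 Y35.854 F640
G01 X82.182 Y37.769
G01 X78.924 Y37.769
G01 X76.288 Y35.854
G01 X75.281 Y32.755
G01 X76.288 Y29.656
G01 X78.924 Y27.741
G01 X82.182 Y27.741
G01 X84.818 Y29.656
G01 X85.825 Y32.755
M5
G0 X12.759 Y67.677
M3 S748
G01 X16.049 Y102.909 F640
G01 X44.916 Y82.443
G01 X12.759 Y67.677
M5
G0 X57.376 Y73.207
M3 S391
G01 X110.340 Y73.207 F2123
G01 X110.340 Y27.255
G01 X57.376 Y27.255
G01 X57.376 Y73.207
M5
G0 X0.000 Y0.000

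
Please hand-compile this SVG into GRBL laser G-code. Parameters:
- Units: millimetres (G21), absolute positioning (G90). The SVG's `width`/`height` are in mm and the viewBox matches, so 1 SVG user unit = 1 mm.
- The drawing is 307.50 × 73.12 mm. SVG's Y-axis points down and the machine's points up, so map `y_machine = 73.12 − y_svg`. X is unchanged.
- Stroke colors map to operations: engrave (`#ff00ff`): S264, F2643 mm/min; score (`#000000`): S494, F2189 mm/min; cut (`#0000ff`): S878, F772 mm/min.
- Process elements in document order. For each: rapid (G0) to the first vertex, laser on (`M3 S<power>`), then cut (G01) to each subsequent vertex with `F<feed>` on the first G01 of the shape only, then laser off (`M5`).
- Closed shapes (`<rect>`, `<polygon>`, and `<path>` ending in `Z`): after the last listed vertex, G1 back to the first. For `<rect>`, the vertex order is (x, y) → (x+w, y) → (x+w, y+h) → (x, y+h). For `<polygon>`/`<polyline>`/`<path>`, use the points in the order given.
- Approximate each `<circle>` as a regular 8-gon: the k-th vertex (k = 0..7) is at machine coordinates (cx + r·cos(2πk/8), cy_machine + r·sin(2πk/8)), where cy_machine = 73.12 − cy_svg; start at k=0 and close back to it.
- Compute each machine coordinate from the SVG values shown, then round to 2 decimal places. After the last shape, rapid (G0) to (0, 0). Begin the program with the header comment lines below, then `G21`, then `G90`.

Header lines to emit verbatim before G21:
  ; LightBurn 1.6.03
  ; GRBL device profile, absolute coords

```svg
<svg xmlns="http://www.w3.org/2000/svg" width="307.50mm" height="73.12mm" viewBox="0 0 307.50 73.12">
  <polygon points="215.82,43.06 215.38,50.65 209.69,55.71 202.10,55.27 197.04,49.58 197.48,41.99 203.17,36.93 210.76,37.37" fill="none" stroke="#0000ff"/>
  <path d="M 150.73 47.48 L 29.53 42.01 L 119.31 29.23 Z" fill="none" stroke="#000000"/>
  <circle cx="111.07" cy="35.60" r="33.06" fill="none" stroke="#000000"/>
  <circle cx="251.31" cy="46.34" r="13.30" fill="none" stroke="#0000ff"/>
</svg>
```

; LightBurn 1.6.03
; GRBL device profile, absolute coords
G21
G90
G0 X215.82 Y30.06
M3 S878
G01 X215.38 Y22.47 F772
G01 X209.69 Y17.41
G01 X202.10 Y17.85
G01 X197.04 Y23.54
G01 X197.48 Y31.13
G01 X203.17 Y36.19
G01 X210.76 Y35.75
G01 X215.82 Y30.06
M5
G0 X150.73 Y25.64
M3 S494
G01 X29.53 Y31.11 F2189
G01 X119.31 Y43.89
G01 X150.73 Y25.64
M5
G0 X144.13 Y37.52
M3 S494
G01 X134.45 Y60.90 F2189
G01 X111.07 Y70.58
G01 X87.69 Y60.90
G01 X78.01 Y37.52
G01 X87.69 Y14.14
G01 X111.07 Y4.46
G01 X134.45 Y14.14
G01 X144.13 Y37.52
M5
G0 X264.61 Y26.78
M3 S878
G01 X260.71 Y36.18 F772
G01 X251.31 Y40.08
G01 X241.91 Y36.18
G01 X238.01 Y26.78
G01 X241.91 Y17.38
G01 X251.31 Y13.48
G01 X260.71 Y17.38
G01 X264.61 Y26.78
M5
G0 X0.00 Y0.00

Since the viewBox matches the mm dimensions, user units are millimetres directly. The only transform is the Y-flip y_m = 73.12 − y_svg.

Shape 1 is a regular polygon drawn with `<polygon>`. Its stroke #0000ff means cut at S878, F772. After flipping Y the toolpath is (215.82,30.06) → (215.38,22.47) → (209.69,17.41) → (202.10,17.85) → (197.04,23.54) → (197.48,31.13) → (203.17,36.19) → (210.76,35.75) → (215.82,30.06), returning to the start.

Shape 2 is a closed polygon drawn with `<path>`. Its stroke #000000 means score at S494, F2189. After flipping Y the toolpath is (150.73,25.64) → (29.53,31.11) → (119.31,43.89) → (150.73,25.64), returning to the start.

Shape 3 is a circle drawn with `<circle>`. Its stroke #000000 means score at S494, F2189. After flipping Y the toolpath is (144.13,37.52) → (134.45,60.90) → (111.07,70.58) → (87.69,60.90) → (78.01,37.52) → (87.69,14.14) → (111.07,4.46) → (134.45,14.14) → (144.13,37.52), returning to the start.

Shape 4 is a circle drawn with `<circle>`. Its stroke #0000ff means cut at S878, F772. After flipping Y the toolpath is (264.61,26.78) → (260.71,36.18) → (251.31,40.08) → (241.91,36.18) → (238.01,26.78) → (241.91,17.38) → (251.31,13.48) → (260.71,17.38) → (264.61,26.78), returning to the start.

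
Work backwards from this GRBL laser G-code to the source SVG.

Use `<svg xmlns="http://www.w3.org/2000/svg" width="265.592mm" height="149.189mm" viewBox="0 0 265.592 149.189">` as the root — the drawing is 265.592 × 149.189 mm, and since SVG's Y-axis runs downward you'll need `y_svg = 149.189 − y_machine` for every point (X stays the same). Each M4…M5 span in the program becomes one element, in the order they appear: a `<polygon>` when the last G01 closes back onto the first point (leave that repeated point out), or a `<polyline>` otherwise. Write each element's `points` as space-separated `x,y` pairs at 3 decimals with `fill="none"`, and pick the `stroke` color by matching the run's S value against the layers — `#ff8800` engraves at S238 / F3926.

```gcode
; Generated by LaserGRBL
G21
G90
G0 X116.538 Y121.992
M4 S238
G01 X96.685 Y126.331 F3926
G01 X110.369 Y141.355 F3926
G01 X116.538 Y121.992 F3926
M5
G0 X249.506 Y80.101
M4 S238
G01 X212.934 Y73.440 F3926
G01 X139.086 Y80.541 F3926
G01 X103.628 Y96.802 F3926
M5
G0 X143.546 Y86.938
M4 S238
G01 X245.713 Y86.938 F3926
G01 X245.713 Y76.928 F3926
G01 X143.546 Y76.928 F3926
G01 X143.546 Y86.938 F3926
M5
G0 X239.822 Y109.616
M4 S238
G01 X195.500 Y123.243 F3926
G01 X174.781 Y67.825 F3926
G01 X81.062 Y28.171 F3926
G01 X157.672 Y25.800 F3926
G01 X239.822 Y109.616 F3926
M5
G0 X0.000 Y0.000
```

<svg xmlns="http://www.w3.org/2000/svg" width="265.592mm" height="149.189mm" viewBox="0 0 265.592 149.189">
  <polygon points="116.538,27.197 96.685,22.858 110.369,7.834" fill="none" stroke="#ff8800"/>
  <polyline points="249.506,69.088 212.934,75.749 139.086,68.648 103.628,52.387" fill="none" stroke="#ff8800"/>
  <polygon points="143.546,62.251 245.713,62.251 245.713,72.261 143.546,72.261" fill="none" stroke="#ff8800"/>
  <polygon points="239.822,39.573 195.500,25.946 174.781,81.364 81.062,121.018 157.672,123.389" fill="none" stroke="#ff8800"/>
</svg>

Each laser-on run becomes one SVG element. Flip Y back into SVG space with y_svg = 149.189 − y_machine. Every run uses S238, so all elements get stroke `#ff8800` (engrave).

Run 1: The run returns to its start, so emit a `<polygon>` with points (Y-flipped): 116.538,27.197 96.685,22.858 110.369,7.834.

Run 2: The run is open, so emit a `<polyline>` with points (Y-flipped): 249.506,69.088 212.934,75.749 139.086,68.648 103.628,52.387.

Run 3: The run returns to its start, so emit a `<polygon>` with points (Y-flipped): 143.546,62.251 245.713,62.251 245.713,72.261 143.546,72.261.

Run 4: The run returns to its start, so emit a `<polygon>` with points (Y-flipped): 239.822,39.573 195.500,25.946 174.781,81.364 81.062,121.018 157.672,123.389.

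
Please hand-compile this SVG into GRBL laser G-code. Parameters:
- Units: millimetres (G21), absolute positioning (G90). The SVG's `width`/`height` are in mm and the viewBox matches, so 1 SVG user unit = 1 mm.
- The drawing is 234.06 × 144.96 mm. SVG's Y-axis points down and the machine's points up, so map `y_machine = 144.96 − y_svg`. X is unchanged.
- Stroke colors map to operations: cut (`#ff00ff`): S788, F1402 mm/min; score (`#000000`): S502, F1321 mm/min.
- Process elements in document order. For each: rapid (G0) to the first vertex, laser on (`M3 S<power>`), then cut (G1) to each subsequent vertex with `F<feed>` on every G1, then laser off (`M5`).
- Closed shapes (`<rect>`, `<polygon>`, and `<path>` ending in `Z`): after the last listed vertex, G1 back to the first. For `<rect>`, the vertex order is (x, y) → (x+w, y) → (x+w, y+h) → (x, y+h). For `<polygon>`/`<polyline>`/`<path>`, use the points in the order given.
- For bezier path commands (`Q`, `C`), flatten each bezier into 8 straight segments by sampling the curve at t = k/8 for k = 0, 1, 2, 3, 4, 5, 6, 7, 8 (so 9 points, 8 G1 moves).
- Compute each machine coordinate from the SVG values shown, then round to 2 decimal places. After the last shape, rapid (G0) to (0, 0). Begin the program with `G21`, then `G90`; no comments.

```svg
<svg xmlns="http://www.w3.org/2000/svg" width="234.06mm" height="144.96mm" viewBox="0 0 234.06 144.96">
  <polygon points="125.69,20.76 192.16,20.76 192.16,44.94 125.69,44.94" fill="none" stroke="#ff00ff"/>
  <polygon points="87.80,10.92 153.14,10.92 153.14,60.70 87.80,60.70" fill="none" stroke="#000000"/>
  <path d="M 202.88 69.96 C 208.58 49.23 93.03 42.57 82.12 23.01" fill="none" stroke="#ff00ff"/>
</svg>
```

1 u = 1 mm; y_m = 144.96 − y.

[1] `<polygon>` rectangle, #ff00ff→cut S788 F1402: (125.69,124.20) → (192.16,124.20) → (192.16,100.02) → (125.69,100.02) → (125.69,124.20) (closed)

[2] `<polygon>` rectangle, #000000→score S502 F1321: (87.80,134.04) → (153.14,134.04) → (153.14,84.26) → (87.80,84.26) → (87.80,134.04) (closed)

[3] `<path>` cubic bezier, #ff00ff→cut S788 F1402: (202.88,75.00) → (199.78,82.17) → (187.95,88.33) → (170.05,93.81) → (148.73,98.91) → (126.63,103.96) → (106.39,109.28) → (90.68,115.17) → (82.12,121.95)

G21
G90
G0 X125.69 Y124.20
M3 S788
G1 X192.16 Y124.20 F1402
G1 X192.16 Y100.02 F1402
G1 X125.69 Y100.02 F1402
G1 X125.69 Y124.20 F1402
M5
G0 X87.80 Y134.04
M3 S502
G1 X153.14 Y134.04 F1321
G1 X153.14 Y84.26 F1321
G1 X87.80 Y84.26 F1321
G1 X87.80 Y134.04 F1321
M5
G0 X202.88 Y75.00
M3 S788
G1 X199.78 Y82.17 F1402
G1 X187.95 Y88.33 F1402
G1 X170.05 Y93.81 F1402
G1 X148.73 Y98.91 F1402
G1 X126.63 Y103.96 F1402
G1 X106.39 Y109.28 F1402
G1 X90.68 Y115.17 F1402
G1 X82.12 Y121.95 F1402
M5
G0 X0.00 Y0.00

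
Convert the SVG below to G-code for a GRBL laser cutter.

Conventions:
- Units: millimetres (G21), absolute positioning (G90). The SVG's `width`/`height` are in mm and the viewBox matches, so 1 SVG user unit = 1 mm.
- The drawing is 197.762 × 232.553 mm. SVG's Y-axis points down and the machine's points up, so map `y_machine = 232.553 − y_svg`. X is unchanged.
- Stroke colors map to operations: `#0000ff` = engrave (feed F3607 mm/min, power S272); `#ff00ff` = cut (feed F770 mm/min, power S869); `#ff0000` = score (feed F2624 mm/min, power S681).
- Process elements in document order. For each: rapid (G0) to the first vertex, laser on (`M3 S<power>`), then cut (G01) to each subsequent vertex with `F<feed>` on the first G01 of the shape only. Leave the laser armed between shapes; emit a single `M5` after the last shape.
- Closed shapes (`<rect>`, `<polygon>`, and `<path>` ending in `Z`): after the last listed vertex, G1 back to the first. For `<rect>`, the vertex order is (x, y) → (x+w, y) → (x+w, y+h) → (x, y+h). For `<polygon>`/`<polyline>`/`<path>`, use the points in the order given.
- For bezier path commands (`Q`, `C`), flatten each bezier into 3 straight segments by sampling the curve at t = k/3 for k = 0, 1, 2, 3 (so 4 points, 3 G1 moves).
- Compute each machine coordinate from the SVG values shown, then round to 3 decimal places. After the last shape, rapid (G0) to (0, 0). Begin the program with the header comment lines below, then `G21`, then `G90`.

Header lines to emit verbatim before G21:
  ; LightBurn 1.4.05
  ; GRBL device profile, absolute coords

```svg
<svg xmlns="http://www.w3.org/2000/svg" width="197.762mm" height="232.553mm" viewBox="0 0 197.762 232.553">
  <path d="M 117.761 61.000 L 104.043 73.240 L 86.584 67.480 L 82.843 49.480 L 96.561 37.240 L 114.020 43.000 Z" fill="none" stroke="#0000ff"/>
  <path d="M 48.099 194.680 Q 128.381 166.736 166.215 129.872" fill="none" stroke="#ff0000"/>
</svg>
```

; LightBurn 1.4.05
; GRBL device profile, absolute coords
G21
G90
G0 X117.761 Y171.553
M3 S272
G01 X104.043 Y159.313 F3607
G01 X86.584 Y165.073
G01 X82.843 Y183.073
G01 X96.561 Y195.313
G01 X114.020 Y189.553
G01 X117.761 Y171.553
G0 X48.099 Y37.873
M3 S681
G01 X96.904 Y57.493 F2624
G01 X136.276 Y79.096
G01 X166.215 Y102.681
M5
G0 X0.000 Y0.000

Since the viewBox matches the mm dimensions, user units are millimetres directly. The only transform is the Y-flip y_m = 232.553 − y_svg.

Shape 1 is a regular polygon drawn with `<path>`. Its stroke #0000ff means engrave at S272, F3607. After flipping Y the toolpath is (117.761,171.553) → (104.043,159.313) → (86.584,165.073) → (82.843,183.073) → (96.561,195.313) → (114.020,189.553) → (117.761,171.553), returning to the start.

Shape 2 is a quadratic bezier drawn with `<path>`. Its stroke #ff0000 means score at S681, F2624. After flipping Y the toolpath is (48.099,37.873) → (96.904,57.493) → (136.276,79.096) → (166.215,102.681).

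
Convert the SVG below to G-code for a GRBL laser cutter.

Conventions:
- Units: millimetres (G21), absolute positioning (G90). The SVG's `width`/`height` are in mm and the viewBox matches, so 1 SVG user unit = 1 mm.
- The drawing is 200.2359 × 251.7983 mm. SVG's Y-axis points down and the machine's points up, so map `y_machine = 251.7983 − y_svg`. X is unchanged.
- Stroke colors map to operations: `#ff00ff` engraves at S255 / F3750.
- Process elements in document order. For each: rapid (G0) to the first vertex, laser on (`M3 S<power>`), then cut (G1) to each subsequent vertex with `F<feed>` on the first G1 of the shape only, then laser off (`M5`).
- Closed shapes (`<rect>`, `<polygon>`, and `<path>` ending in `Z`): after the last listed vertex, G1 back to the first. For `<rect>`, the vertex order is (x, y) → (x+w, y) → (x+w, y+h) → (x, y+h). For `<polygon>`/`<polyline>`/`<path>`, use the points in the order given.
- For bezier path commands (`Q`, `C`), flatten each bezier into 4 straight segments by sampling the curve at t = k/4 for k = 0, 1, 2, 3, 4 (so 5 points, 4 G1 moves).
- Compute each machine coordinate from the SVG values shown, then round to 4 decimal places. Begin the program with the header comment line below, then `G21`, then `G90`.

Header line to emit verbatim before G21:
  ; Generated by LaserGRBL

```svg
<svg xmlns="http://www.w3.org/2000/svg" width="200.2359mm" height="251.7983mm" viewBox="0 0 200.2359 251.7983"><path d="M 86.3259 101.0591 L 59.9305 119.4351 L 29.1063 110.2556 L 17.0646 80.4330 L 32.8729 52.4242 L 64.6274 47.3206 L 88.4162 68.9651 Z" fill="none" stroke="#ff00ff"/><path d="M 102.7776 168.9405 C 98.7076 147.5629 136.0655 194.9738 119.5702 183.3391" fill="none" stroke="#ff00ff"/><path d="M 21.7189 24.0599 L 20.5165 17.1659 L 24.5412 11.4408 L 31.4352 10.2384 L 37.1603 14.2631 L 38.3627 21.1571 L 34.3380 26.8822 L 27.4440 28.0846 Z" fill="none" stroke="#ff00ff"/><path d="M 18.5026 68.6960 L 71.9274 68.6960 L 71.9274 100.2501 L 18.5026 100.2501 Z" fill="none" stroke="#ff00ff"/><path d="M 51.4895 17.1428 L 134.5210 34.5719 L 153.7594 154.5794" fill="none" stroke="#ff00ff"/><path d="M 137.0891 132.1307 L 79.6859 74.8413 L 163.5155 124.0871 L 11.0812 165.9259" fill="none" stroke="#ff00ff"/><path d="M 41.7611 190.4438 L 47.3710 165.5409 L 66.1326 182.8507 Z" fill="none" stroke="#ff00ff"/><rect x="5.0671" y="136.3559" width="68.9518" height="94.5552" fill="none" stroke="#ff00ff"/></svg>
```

; Generated by LaserGRBL
G21
G90
G0 X86.3259 Y150.7392
M3 S255
G1 X59.9305 Y132.3632 F3750
G1 X29.1063 Y141.5427
G1 X17.0646 Y171.3653
G1 X32.8729 Y199.3741
G1 X64.6274 Y204.4777
G1 X88.4162 Y182.8332
G1 X86.3259 Y150.7392
M5
G0 X102.7776 Y82.8578
M3 S255
G1 X106.0041 Y87.9906 F3750
G1 X115.8334 Y79.3121
G1 X123.3330 Y68.8068
G1 X119.5702 Y68.4592
M5
G0 X21.7189 Y227.7384
M3 S255
G1 X20.5165 Y234.6324 F3750
G1 X24.5412 Y240.3575
G1 X31.4352 Y241.5599
G1 X37.1603 Y237.5352
G1 X38.3627 Y230.6412
G1 X34.3380 Y224.9161
G1 X27.4440 Y223.7137
G1 X21.7189 Y227.7384
M5
G0 X18.5026 Y183.1023
M3 S255
G1 X71.9274 Y183.1023 F3750
G1 X71.9274 Y151.5482
G1 X18.5026 Y151.5482
G1 X18.5026 Y183.1023
M5
G0 X51.4895 Y234.6555
M3 S255
G1 X134.5210 Y217.2264 F3750
G1 X153.7594 Y97.2189
M5
G0 X137.0891 Y119.6676
M3 S255
G1 X79.6859 Y176.9570 F3750
G1 X163.5155 Y127.7112
G1 X11.0812 Y85.8724
M5
G0 X41.7611 Y61.3545
M3 S255
G1 X47.3710 Y86.2574 F3750
G1 X66.1326 Y68.9476
G1 X41.7611 Y61.3545
M5
G0 X5.0671 Y115.4424
M3 S255
G1 X74.0189 Y115.4424 F3750
G1 X74.0189 Y20.8872
G1 X5.0671 Y20.8872
G1 X5.0671 Y115.4424
M5

viewBox `0 0 200.2359 251.7983` with mm width/height → 1 unit = 1 mm. Flip: y_m = 251.7983 − y_svg.

**Shape 1** — `<path>` regular polygon, stroke `#ff00ff` → engrave (S255, F3750). Machine vertices: (86.3259,150.7392) → (59.9305,132.3632) → (29.1063,141.5427) → (17.0646,171.3653) → (32.8729,199.3741) → (64.6274,204.4777) → (88.4162,182.8332) → (86.3259,150.7392). Closed: final G1 returns to the first vertex.

**Shape 2** — `<path>` cubic bezier, stroke `#ff00ff` → engrave (S255, F3750). Control points (SVG): P0=(102.7776,168.9405), P1=(98.7076,147.5629), P2=(136.0655,194.9738), P3=(119.5702,183.3391); sampled at t=k/4. Machine vertices: (102.7776,82.8578) → (106.0041,87.9906) → (115.8334,79.3121) → (123.3330,68.8068) → (119.5702,68.4592). Open path.

**Shape 3** — `<path>` regular polygon, stroke `#ff00ff` → engrave (S255, F3750). Machine vertices: (21.7189,227.7384) → (20.5165,234.6324) → (24.5412,240.3575) → (31.4352,241.5599) → (37.1603,237.5352) → (38.3627,230.6412) → (34.3380,224.9161) → (27.4440,223.7137) → (21.7189,227.7384). Closed: final G1 returns to the first vertex.

**Shape 4** — `<path>` rectangle, stroke `#ff00ff` → engrave (S255, F3750). Machine vertices: (18.5026,183.1023) → (71.9274,183.1023) → (71.9274,151.5482) → (18.5026,151.5482) → (18.5026,183.1023). Closed: final G1 returns to the first vertex.

**Shape 5** — `<path>` open polyline, stroke `#ff00ff` → engrave (S255, F3750). Machine vertices: (51.4895,234.6555) → (134.5210,217.2264) → (153.7594,97.2189). Open path.

**Shape 6** — `<path>` open polyline, stroke `#ff00ff` → engrave (S255, F3750). Machine vertices: (137.0891,119.6676) → (79.6859,176.9570) → (163.5155,127.7112) → (11.0812,85.8724). Open path.

**Shape 7** — `<path>` regular polygon, stroke `#ff00ff` → engrave (S255, F3750). Machine vertices: (41.7611,61.3545) → (47.3710,86.2574) → (66.1326,68.9476) → (41.7611,61.3545). Closed: final G1 returns to the first vertex.

**Shape 8** — `<rect>` rectangle, stroke `#ff00ff` → engrave (S255, F3750). Machine vertices: (5.0671,115.4424) → (74.0189,115.4424) → (74.0189,20.8872) → (5.0671,20.8872) → (5.0671,115.4424). Closed: final G1 returns to the first vertex.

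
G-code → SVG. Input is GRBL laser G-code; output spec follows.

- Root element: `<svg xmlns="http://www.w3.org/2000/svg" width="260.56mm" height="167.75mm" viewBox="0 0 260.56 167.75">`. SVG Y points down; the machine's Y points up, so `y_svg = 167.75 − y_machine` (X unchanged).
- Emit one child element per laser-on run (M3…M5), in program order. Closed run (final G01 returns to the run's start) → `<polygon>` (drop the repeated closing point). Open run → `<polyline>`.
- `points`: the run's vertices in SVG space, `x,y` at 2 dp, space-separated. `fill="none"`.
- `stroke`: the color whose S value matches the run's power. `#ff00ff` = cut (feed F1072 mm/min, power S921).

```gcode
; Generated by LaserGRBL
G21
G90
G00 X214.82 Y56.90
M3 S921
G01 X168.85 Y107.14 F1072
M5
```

Each laser-on run becomes one SVG element. Flip Y back into SVG space with y_svg = 167.75 − y_machine. Every run uses S921, so all elements get stroke `#ff00ff` (cut).

Run 1: The run is open, so emit a `<polyline>` with points (Y-flipped): 214.82,110.85 168.85,60.61.

<svg xmlns="http://www.w3.org/2000/svg" width="260.56mm" height="167.75mm" viewBox="0 0 260.56 167.75">
  <polyline points="214.82,110.85 168.85,60.61" fill="none" stroke="#ff00ff"/>
</svg>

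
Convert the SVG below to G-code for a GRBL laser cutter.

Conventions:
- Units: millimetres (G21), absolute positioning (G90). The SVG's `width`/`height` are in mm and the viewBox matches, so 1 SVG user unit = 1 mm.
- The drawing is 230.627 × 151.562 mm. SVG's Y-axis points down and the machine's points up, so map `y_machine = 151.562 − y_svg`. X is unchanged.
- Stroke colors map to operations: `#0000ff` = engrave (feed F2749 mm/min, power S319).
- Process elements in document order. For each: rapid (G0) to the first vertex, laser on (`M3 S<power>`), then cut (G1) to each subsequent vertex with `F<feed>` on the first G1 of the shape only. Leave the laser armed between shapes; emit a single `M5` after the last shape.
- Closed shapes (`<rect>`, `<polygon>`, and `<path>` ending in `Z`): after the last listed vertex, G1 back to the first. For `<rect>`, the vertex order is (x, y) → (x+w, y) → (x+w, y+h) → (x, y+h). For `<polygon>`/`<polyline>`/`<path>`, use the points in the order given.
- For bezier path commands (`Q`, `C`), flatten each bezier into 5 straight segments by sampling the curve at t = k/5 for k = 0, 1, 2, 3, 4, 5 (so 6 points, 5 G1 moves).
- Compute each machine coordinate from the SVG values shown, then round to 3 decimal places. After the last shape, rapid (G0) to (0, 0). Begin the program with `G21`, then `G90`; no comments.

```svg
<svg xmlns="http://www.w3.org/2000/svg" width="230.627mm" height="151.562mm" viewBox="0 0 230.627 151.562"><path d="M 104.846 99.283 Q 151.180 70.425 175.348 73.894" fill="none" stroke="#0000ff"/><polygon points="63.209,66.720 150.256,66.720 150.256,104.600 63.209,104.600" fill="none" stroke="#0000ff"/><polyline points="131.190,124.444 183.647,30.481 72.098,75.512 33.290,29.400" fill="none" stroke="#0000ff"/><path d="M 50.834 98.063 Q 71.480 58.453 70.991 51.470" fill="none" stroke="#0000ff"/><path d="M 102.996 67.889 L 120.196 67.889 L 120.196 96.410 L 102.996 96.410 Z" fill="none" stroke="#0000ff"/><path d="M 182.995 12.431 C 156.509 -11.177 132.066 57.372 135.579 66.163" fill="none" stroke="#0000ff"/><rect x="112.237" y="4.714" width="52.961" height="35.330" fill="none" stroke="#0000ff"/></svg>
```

G21
G90
G0 X104.846 Y52.279
M3 S319
G1 X122.493 Y62.529 F2749
G1 X138.367 Y70.193
G1 X152.467 Y75.271
G1 X164.794 Y77.763
G1 X175.348 Y77.668
G0 X63.209 Y84.842
M3 S319
G1 X150.256 Y84.842 F2749
G1 X150.256 Y46.962
G1 X63.209 Y46.962
G1 X63.209 Y84.842
G0 X131.190 Y27.118
M3 S319
G1 X183.647 Y121.081 F2749
G1 X72.098 Y76.050
G1 X33.290 Y122.162
G0 X50.834 Y53.499
M3 S319
G1 X58.247 Y68.038 F2749
G1 X63.969 Y79.967
G1 X68.001 Y89.285
G1 X70.341 Y95.994
G1 X70.991 Y100.092
G0 X102.996 Y83.673
M3 S319
G1 X120.196 Y83.673 F2749
G1 X120.196 Y55.152
G1 X102.996 Y55.152
G1 X102.996 Y83.673
G0 X182.995 Y139.131
M3 S319
G1 X167.556 Y143.452 F2749
G1 X153.851 Y132.948
G1 X143.124 Y114.909
G1 X136.619 Y96.629
G1 X135.579 Y85.399
G0 X112.237 Y146.848
M3 S319
G1 X165.198 Y146.848 F2749
G1 X165.198 Y111.518
G1 X112.237 Y111.518
G1 X112.237 Y146.848
M5
G0 X0.000 Y0.000

viewBox `0 0 230.627 151.562` with mm width/height → 1 unit = 1 mm. Flip: y_m = 151.562 − y_svg.

**Shape 1** — `<path>` quadratic bezier, stroke `#0000ff` → engrave (S319, F2749). Control points (SVG): P0=(104.846,99.283), P1=(151.180,70.425), P2=(175.348,73.894); sampled at t=k/5. Machine vertices: (104.846,52.279) → (122.493,62.529) → (138.367,70.193) → (152.467,75.271) → (164.794,77.763) → (175.348,77.668). Open path.

**Shape 2** — `<polygon>` rectangle, stroke `#0000ff` → engrave (S319, F2749). Machine vertices: (63.209,84.842) → (150.256,84.842) → (150.256,46.962) → (63.209,46.962) → (63.209,84.842). Closed: final G1 returns to the first vertex.

**Shape 3** — `<polyline>` open polyline, stroke `#0000ff` → engrave (S319, F2749). Machine vertices: (131.190,27.118) → (183.647,121.081) → (72.098,76.050) → (33.290,122.162). Open path.

**Shape 4** — `<path>` quadratic bezier, stroke `#0000ff` → engrave (S319, F2749). Control points (SVG): P0=(50.834,98.063), P1=(71.480,58.453), P2=(70.991,51.470); sampled at t=k/5. Machine vertices: (50.834,53.499) → (58.247,68.038) → (63.969,79.967) → (68.001,89.285) → (70.341,95.994) → (70.991,100.092). Open path.

**Shape 5** — `<path>` rectangle, stroke `#0000ff` → engrave (S319, F2749). Machine vertices: (102.996,83.673) → (120.196,83.673) → (120.196,55.152) → (102.996,55.152) → (102.996,83.673). Closed: final G1 returns to the first vertex.

**Shape 6** — `<path>` cubic bezier, stroke `#0000ff` → engrave (S319, F2749). Control points (SVG): P0=(182.995,12.431), P1=(156.509,-11.177), P2=(132.066,57.372), P3=(135.579,66.163); sampled at t=k/5. Machine vertices: (182.995,139.131) → (167.556,143.452) → (153.851,132.948) → (143.124,114.909) → (136.619,96.629) → (135.579,85.399). Open path.

**Shape 7** — `<rect>` rectangle, stroke `#0000ff` → engrave (S319, F2749). Machine vertices: (112.237,146.848) → (165.198,146.848) → (165.198,111.518) → (112.237,111.518) → (112.237,146.848). Closed: final G1 returns to the first vertex.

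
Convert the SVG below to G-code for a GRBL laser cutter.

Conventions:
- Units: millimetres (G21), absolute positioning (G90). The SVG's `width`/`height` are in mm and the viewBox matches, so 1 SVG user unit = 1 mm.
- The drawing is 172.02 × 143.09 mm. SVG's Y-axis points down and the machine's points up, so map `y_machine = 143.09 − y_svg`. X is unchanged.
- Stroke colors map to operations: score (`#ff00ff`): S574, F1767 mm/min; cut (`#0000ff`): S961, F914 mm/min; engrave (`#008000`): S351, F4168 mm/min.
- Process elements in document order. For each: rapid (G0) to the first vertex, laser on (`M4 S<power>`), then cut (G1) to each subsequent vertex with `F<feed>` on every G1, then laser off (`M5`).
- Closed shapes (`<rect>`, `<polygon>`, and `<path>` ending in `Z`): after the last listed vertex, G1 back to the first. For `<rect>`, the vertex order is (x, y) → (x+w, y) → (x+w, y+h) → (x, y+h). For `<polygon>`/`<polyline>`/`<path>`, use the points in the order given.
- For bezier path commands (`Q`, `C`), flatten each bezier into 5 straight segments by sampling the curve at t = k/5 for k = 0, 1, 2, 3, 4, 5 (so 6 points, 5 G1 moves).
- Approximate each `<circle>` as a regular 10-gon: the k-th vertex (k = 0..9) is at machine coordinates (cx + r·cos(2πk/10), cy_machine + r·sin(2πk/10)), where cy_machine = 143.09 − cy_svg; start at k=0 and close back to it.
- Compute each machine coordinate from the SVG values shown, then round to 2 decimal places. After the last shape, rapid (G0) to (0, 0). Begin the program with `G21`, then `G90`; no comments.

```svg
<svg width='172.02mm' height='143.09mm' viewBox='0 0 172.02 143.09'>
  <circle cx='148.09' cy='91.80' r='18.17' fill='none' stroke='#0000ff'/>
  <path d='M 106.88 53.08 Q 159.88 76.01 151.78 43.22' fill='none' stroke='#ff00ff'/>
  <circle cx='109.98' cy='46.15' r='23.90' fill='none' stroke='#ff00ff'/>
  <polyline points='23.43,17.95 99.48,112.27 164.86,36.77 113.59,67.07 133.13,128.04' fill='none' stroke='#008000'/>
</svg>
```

G21
G90
G0 X166.26 Y51.29
M4 S961
G1 X162.79 Y61.97 F914
G1 X153.70 Y68.57 F914
G1 X142.48 Y68.57 F914
G1 X133.39 Y61.97 F914
G1 X129.92 Y51.29 F914
G1 X133.39 Y40.61 F914
G1 X142.48 Y34.01 F914
G1 X153.70 Y34.01 F914
G1 X162.79 Y40.61 F914
G1 X166.26 Y51.29 F914
M5
G0 X106.88 Y90.01
M4 S574
G1 X125.64 Y83.07 F1767
G1 X139.50 Y80.58 F1767
G1 X148.48 Y82.55 F1767
G1 X152.58 Y88.98 F1767
G1 X151.78 Y99.87 F1767
M5
G0 X133.88 Y96.94
M4 S574
G1 X129.32 Y110.99 F1767
G1 X117.37 Y119.67 F1767
G1 X102.59 Y119.67 F1767
G1 X90.64 Y110.99 F1767
G1 X86.08 Y96.94 F1767
G1 X90.64 Y82.89 F1767
G1 X102.59 Y74.21 F1767
G1 X117.37 Y74.21 F1767
G1 X129.32 Y82.89 F1767
G1 X133.88 Y96.94 F1767
M5
G0 X23.43 Y125.14
M4 S351
G1 X99.48 Y30.82 F4168
G1 X164.86 Y106.32 F4168
G1 X113.59 Y76.02 F4168
G1 X133.13 Y15.05 F4168
M5
G0 X0.00 Y0.00

viewBox `0 0 172.02 143.09` with mm width/height → 1 unit = 1 mm. Flip: y_m = 143.09 − y_svg.

**Shape 1** — `<circle>` circle, stroke `#0000ff` → cut (S961, F914). Machine vertices: (166.26,51.29) → (162.79,61.97) → (153.70,68.57) → (142.48,68.57) → (133.39,61.97) → (129.92,51.29) → (133.39,40.61) → (142.48,34.01) → (153.70,34.01) → (162.79,40.61) → (166.26,51.29). Closed: final G1 returns to the first vertex.

**Shape 2** — `<path>` quadratic bezier, stroke `#ff00ff` → score (S574, F1767). Control points (SVG): P0=(106.88,53.08), P1=(159.88,76.01), P2=(151.78,43.22); sampled at t=k/5. Machine vertices: (106.88,90.01) → (125.64,83.07) → (139.50,80.58) → (148.48,82.55) → (152.58,88.98) → (151.78,99.87). Open path.

**Shape 3** — `<circle>` circle, stroke `#ff00ff` → score (S574, F1767). Machine vertices: (133.88,96.94) → (129.32,110.99) → (117.37,119.67) → (102.59,119.67) → (90.64,110.99) → (86.08,96.94) → (90.64,82.89) → (102.59,74.21) → (117.37,74.21) → (129.32,82.89) → (133.88,96.94). Closed: final G1 returns to the first vertex.

**Shape 4** — `<polyline>` open polyline, stroke `#008000` → engrave (S351, F4168). Machine vertices: (23.43,125.14) → (99.48,30.82) → (164.86,106.32) → (113.59,76.02) → (133.13,15.05). Open path.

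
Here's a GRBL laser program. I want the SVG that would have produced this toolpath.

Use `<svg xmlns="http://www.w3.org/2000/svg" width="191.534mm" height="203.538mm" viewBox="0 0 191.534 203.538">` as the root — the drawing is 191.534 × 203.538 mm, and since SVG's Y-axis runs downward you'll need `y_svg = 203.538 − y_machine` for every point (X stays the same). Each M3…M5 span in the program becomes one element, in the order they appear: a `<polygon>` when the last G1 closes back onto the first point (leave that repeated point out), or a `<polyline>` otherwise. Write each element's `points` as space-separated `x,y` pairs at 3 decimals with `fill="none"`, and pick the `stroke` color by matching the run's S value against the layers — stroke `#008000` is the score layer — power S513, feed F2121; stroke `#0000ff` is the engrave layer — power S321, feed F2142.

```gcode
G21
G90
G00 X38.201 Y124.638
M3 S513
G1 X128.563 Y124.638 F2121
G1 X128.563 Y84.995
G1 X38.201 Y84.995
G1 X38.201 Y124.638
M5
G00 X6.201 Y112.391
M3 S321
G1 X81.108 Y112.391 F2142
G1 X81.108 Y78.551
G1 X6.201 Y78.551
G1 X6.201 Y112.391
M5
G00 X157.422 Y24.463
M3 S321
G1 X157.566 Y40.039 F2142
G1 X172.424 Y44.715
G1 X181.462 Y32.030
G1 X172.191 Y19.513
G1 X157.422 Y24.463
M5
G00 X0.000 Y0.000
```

<svg xmlns="http://www.w3.org/2000/svg" width="191.534mm" height="203.538mm" viewBox="0 0 191.534 203.538">
  <polygon points="38.201,78.900 128.563,78.900 128.563,118.543 38.201,118.543" fill="none" stroke="#008000"/>
  <polygon points="6.201,91.147 81.108,91.147 81.108,124.987 6.201,124.987" fill="none" stroke="#0000ff"/>
  <polygon points="157.422,179.075 157.566,163.499 172.424,158.823 181.462,171.508 172.191,184.025" fill="none" stroke="#0000ff"/>
</svg>

Each laser-on run becomes one SVG element. Flip Y back into SVG space with y_svg = 203.538 − y_machine.

Run 1: power S513 maps to stroke `#008000` (score). The run returns to its start, so emit a `<polygon>` with points (Y-flipped): 38.201,78.900 128.563,78.900 128.563,118.543 38.201,118.543.

Run 2: S321 ⇒ engrave layer `#0000ff`. The run returns to its start, so emit a `<polygon>` with points (Y-flipped): 6.201,91.147 81.108,91.147 81.108,124.987 6.201,124.987.

Run 3: S321 ⇒ engrave layer `#0000ff`. The run returns to its start, so emit a `<polygon>` with points (Y-flipped): 157.422,179.075 157.566,163.499 172.424,158.823 181.462,171.508 172.191,184.025.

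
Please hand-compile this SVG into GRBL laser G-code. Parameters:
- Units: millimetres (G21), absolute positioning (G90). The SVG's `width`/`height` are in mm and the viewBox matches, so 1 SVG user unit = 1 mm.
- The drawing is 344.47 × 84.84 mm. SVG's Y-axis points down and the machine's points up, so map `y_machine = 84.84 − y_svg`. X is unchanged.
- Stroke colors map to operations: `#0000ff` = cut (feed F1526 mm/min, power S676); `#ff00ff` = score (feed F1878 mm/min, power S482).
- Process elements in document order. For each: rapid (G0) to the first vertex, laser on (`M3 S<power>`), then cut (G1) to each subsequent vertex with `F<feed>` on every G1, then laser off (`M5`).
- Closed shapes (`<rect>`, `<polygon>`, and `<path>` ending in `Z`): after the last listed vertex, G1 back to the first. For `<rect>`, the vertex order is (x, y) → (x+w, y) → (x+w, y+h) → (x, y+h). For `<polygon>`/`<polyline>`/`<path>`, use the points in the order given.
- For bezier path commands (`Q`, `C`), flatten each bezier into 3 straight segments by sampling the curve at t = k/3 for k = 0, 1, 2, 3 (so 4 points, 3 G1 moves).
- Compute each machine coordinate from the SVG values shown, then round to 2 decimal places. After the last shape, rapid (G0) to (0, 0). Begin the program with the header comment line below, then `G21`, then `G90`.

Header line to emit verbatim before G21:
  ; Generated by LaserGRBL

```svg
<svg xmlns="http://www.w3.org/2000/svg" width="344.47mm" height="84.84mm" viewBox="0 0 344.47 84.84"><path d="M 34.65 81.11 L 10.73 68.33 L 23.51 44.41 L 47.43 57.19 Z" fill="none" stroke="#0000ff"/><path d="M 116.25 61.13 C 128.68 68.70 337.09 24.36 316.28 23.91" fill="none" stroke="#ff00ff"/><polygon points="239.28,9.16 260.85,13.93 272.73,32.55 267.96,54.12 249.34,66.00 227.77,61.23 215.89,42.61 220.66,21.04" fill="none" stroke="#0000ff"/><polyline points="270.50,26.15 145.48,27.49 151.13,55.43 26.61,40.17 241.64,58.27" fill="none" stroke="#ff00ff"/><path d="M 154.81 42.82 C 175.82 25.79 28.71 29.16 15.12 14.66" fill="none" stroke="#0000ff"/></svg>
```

Since the viewBox matches the mm dimensions, user units are millimetres directly. The only transform is the Y-flip y_m = 84.84 − y_svg.

Shape 1 is a regular polygon drawn with `<path>`. Its stroke #0000ff means cut at S676, F1526. After flipping Y the toolpath is (34.65,3.73) → (10.73,16.51) → (23.51,40.43) → (47.43,27.65) → (34.65,3.73), returning to the start.

Shape 2 is a cubic bezier drawn with `<path>`. Its stroke #ff00ff means score at S482, F1878. After flipping Y the toolpath is (116.25,23.71) → (178.26,29.90) → (276.43,49.40) → (316.28,60.93).

Shape 3 is a regular polygon drawn with `<polygon>`. Its stroke #0000ff means cut at S676, F1526. After flipping Y the toolpath is (239.28,75.68) → (260.85,70.91) → (272.73,52.29) → (267.96,30.72) → (249.34,18.84) → (227.77,23.61) → (215.89,42.23) → (220.66,63.80) → (239.28,75.68), returning to the start.

Shape 4 is a open polyline drawn with `<polyline>`. Its stroke #ff00ff means score at S482, F1878. After flipping Y the toolpath is (270.50,58.69) → (145.48,57.35) → (151.13,29.41) → (26.61,44.67) → (241.64,26.57).

Shape 5 is a cubic bezier drawn with `<path>`. Its stroke #0000ff means cut at S676, F1526. After flipping Y the toolpath is (154.81,42.02) → (130.95,53.67) → (62.04,60.22) → (15.12,70.18).

; Generated by LaserGRBL
G21
G90
G0 X34.65 Y3.73
M3 S676
G1 X10.73 Y16.51 F1526
G1 X23.51 Y40.43 F1526
G1 X47.43 Y27.65 F1526
G1 X34.65 Y3.73 F1526
M5
G0 X116.25 Y23.71
M3 S482
G1 X178.26 Y29.90 F1878
G1 X276.43 Y49.40 F1878
G1 X316.28 Y60.93 F1878
M5
G0 X239.28 Y75.68
M3 S676
G1 X260.85 Y70.91 F1526
G1 X272.73 Y52.29 F1526
G1 X267.96 Y30.72 F1526
G1 X249.34 Y18.84 F1526
G1 X227.77 Y23.61 F1526
G1 X215.89 Y42.23 F1526
G1 X220.66 Y63.80 F1526
G1 X239.28 Y75.68 F1526
M5
G0 X270.50 Y58.69
M3 S482
G1 X145.48 Y57.35 F1878
G1 X151.13 Y29.41 F1878
G1 X26.61 Y44.67 F1878
G1 X241.64 Y26.57 F1878
M5
G0 X154.81 Y42.02
M3 S676
G1 X130.95 Y53.67 F1526
G1 X62.04 Y60.22 F1526
G1 X15.12 Y70.18 F1526
M5
G0 X0.00 Y0.00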